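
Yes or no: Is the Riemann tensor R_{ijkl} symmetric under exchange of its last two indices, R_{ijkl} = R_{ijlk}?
It is antisymmetric in the last pair: R_{ijkl} = -R_{ijlk}.
No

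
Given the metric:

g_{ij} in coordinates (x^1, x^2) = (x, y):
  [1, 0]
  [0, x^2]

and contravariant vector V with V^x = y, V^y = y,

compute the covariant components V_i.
V_i = g_{ij} V^j:
V_x = (1)(y) + (0)(y) = y
V_y = (0)(y) + (x^2)(y) = x^2*y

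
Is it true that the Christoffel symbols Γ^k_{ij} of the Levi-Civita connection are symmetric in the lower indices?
The Levi-Civita connection is torsion-free, which is exactly Γ^k_{ij} = Γ^k_{ji}.
Yes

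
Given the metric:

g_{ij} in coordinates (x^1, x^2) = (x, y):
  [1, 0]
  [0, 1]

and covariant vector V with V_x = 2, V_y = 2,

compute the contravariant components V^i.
Inverse metric (diagonal): g^{xx} = 1, g^{yy} = 1
V^i = g^{ij} V_j:
V^x = (1)(2) + (0)(2) = 2
V^y = (0)(2) + (1)(2) = 2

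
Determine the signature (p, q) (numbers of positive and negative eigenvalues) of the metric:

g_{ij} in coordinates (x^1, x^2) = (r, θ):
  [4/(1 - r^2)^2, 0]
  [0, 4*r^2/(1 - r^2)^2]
The metric is diagonal, so its eigenvalues are the diagonal entries: 4/(1 - r^2)^2, 4*r^2/(1 - r^2)^2 (at a generic point, where coordinate-dependent entries are positive).
2 positive, 0 negative.
(2, 0) - Riemannian (positive definite)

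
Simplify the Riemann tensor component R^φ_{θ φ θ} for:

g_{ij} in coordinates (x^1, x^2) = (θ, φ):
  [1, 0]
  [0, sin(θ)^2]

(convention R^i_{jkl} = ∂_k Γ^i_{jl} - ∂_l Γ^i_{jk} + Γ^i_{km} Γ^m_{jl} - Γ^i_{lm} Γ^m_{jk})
Non-zero Christoffel symbols (Γ^k_{ij} = Γ^k_{ji}):
Γ^θ_{φ φ} = -sin(2*θ)/2
Γ^φ_{θ φ} = 1/tan(θ)
R^φ_{θ φ θ} = ∂_φ Γ^φ_{θ θ} - ∂_θ Γ^φ_{θ φ} + Γ^φ_{φ m} Γ^m_{θ θ} - Γ^φ_{θ m} Γ^m_{θ φ}
  = (0) - (-1/sin(θ)^2) + (0) - (1/tan(θ)^2) = 1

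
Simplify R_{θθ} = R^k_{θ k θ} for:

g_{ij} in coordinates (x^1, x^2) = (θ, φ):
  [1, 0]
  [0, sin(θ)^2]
Non-zero Christoffel symbols (Γ^k_{ij} = Γ^k_{ji}):
Γ^θ_{φ φ} = -sin(2*θ)/2
Γ^φ_{θ φ} = 1/tan(θ)
R^θ_{θ θ θ} = 0 (a repeated index in an antisymmetric pair)
R^φ_{θ φ θ} = ∂_φ Γ^φ_{θ θ} - ∂_θ Γ^φ_{θ φ} + Γ^φ_{φ m} Γ^m_{θ θ} - Γ^φ_{θ m} Γ^m_{θ φ}
  = (0) - (-1/sin(θ)^2) + (0) - (1/tan(θ)^2) = 1
R_{θθ} = R^θ_{θ θ θ} + R^φ_{θ φ θ} = (0) + (1) = 1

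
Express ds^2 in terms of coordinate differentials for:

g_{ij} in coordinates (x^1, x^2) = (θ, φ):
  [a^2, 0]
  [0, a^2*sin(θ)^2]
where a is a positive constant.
ds^2 = g_{ij} dx^i dx^j; only the non-zero components contribute.
ds^2 = a^2 dθ^2 + a^2*sin(θ)^2 dφ^2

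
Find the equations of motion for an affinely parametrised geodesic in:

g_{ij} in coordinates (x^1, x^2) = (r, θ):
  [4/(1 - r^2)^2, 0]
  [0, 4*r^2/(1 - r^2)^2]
Geodesic equation: d^2x^k/dλ^2 + Γ^k_{ij} (dx^i/dλ)(dx^j/dλ) = 0.
Non-zero Christoffel symbols:
Γ^r_{r r} = 2*r/(1 - r^2)
Γ^r_{θ θ} = (r^3 + r)/(r^2 - 1)
Γ^θ_{r θ} = (-r^2 - 1)/(r^3 - r)
Substituting (the symmetric pair Γ^k_{ij}, Γ^k_{ji} combines into a factor 2):
d^2r/dλ^2 + (2*r/(1 - r^2)) (dr/dλ)^2 + ((r^3 + r)/(r^2 - 1)) (dθ/dλ)^2 = 0
d^2θ/dλ^2 + ((-2*r^2 - 2)/(r^3 - r)) (dr/dλ)(dθ/dλ) = 0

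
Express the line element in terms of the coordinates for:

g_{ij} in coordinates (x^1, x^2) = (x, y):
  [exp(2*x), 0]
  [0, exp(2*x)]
ds^2 = g_{ij} dx^i dx^j; only the non-zero components contribute.
ds^2 = exp(2*x) dx^2 + exp(2*x) dy^2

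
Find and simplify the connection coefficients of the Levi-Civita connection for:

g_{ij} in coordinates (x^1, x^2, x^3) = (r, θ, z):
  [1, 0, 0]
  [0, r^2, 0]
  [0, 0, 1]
Using Γ^k_{ij} = (1/2) g^{km} (∂_i g_{mj} + ∂_j g_{mi} - ∂_m g_{ij}); the metric is diagonal, so only the m = k term contributes.
Non-zero symbols (using the symmetry Γ^k_{ij} = Γ^k_{ji}):
Γ^r_{θ θ} = (1/2) g^{rr} (∂_θ g_{rθ} + ∂_θ g_{rθ} - ∂_r g_{θθ}) = (1/2)(1)((0) + (0) - (2*r)) = -r
Γ^θ_{r θ} = (1/2) g^{θθ} (∂_r g_{θθ} + ∂_θ g_{θr} - ∂_θ g_{rθ}) = (1/2)(1/r^2)((2*r) + (0) - (0)) = 1/r
All other Christoffel symbols are zero.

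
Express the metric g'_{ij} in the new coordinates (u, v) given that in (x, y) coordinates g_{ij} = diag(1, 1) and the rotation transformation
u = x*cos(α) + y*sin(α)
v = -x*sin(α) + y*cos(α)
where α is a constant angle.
Invert the transformation: x = u*cos(α) - v*sin(α), y = u*sin(α) + v*cos(α)
g'_{ij} = (∂x^k/∂x'^i)(∂x^l/∂x'^j) g_{kl}; with g_{kl} = δ_{kl} this is Σ_k (∂x^k/∂x'^i)(∂x^k/∂x'^j).
Jacobian: ∂x/∂u = cos(α), ∂x/∂v = -sin(α), ∂y/∂u = sin(α), ∂y/∂v = cos(α)
g'_{uu} = (cos(α))(cos(α)) + (sin(α))(sin(α)) = 1
g'_{uv} = (cos(α))(-sin(α)) + (sin(α))(cos(α)) = 0
g'_{vv} = (-sin(α))(-sin(α)) + (cos(α))(cos(α)) = 1
g'_{ij} = diag(1, 1)
The Euclidean metric is invariant under rotations.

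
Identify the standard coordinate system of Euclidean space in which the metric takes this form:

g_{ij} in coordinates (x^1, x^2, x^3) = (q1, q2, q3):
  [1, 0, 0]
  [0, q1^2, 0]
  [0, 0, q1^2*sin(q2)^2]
The line element ds^2 = dq1^2 + q1^2 dq2^2 + q1^2 sin(q2)^2 dq3^2 is dr^2 + r^2 dθ^2 + r^2 sin(θ)^2 dφ^2 with q1 = r, q2 = θ, q3 = φ.
spherical coordinates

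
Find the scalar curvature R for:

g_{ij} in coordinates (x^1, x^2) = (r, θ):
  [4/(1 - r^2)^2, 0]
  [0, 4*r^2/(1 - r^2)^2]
Non-zero Christoffel symbols (Γ^k_{ij} = Γ^k_{ji}):
Γ^r_{r r} = 2*r/(1 - r^2)
Γ^r_{θ θ} = (r^3 + r)/(r^2 - 1)
Γ^θ_{r θ} = (-r^2 - 1)/(r^3 - r)
Ricci tensor (R_{ij} = R^k_{ikj}): R_{rr} = -4/(r^2 - 1)^2, R_{rθ} = 0, R_{θθ} = -4*r^2/(r^2 - 1)^2
Inverse metric: g^{rr} = (1 - r^2)^2/4, g^{θθ} = (1 - r^2)^2/(4*r^2)
R = g^{ij} R_{ij} = ((1 - r^2)^2/4)(-4/(r^2 - 1)^2) + ((1 - r^2)^2/(4*r^2))(-4*r^2/(r^2 - 1)^2) = -2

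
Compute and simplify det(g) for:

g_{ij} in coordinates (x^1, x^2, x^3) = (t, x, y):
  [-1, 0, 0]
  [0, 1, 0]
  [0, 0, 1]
Diagonal metric: det(g) = g_{11}·g_{22}·g_{33}
= (-1)·(1)·(1)
det(g) = -1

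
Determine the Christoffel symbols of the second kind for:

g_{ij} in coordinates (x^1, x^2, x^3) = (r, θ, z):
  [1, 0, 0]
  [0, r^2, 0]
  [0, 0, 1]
Using Γ^k_{ij} = (1/2) g^{km} (∂_i g_{mj} + ∂_j g_{mi} - ∂_m g_{ij}); the metric is diagonal, so only the m = k term contributes.
Non-zero symbols (using the symmetry Γ^k_{ij} = Γ^k_{ji}):
Γ^r_{θ θ} = (1/2) g^{rr} (∂_θ g_{rθ} + ∂_θ g_{rθ} - ∂_r g_{θθ}) = (1/2)(1)((0) + (0) - (2*r)) = -r
Γ^θ_{r θ} = (1/2) g^{θθ} (∂_r g_{θθ} + ∂_θ g_{θr} - ∂_θ g_{rθ}) = (1/2)(1/r^2)((2*r) + (0) - (0)) = 1/r
All other Christoffel symbols are zero.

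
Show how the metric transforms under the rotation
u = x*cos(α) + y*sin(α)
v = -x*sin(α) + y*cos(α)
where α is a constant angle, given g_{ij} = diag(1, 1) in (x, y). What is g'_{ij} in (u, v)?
Invert the transformation: x = u*cos(α) - v*sin(α), y = u*sin(α) + v*cos(α)
g'_{ij} = (∂x^k/∂x'^i)(∂x^l/∂x'^j) g_{kl}; with g_{kl} = δ_{kl} this is Σ_k (∂x^k/∂x'^i)(∂x^k/∂x'^j).
Jacobian: ∂x/∂u = cos(α), ∂x/∂v = -sin(α), ∂y/∂u = sin(α), ∂y/∂v = cos(α)
g'_{uu} = (cos(α))(cos(α)) + (sin(α))(sin(α)) = 1
g'_{uv} = (cos(α))(-sin(α)) + (sin(α))(cos(α)) = 0
g'_{vv} = (-sin(α))(-sin(α)) + (cos(α))(cos(α)) = 1
g'_{ij} = diag(1, 1)
The Euclidean metric is invariant under rotations.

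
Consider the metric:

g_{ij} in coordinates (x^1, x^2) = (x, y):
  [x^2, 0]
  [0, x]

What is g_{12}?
With x^1 = x, x^2 = y, g_{12} = g_{xy} is the row-1, column-2 entry of the matrix.
g_{12} = 0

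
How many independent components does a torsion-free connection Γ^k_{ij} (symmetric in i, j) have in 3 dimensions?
Γ^k_{ij} has n choices for the upper index and n(n+1)/2 independent symmetric lower index pairs.
Total = 3 × 3×4/2 = 3 × 6 = 18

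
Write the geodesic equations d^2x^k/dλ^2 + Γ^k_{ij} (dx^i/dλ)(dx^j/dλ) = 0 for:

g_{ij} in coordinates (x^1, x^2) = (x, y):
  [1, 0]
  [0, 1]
Geodesic equation: d^2x^k/dλ^2 + Γ^k_{ij} (dx^i/dλ)(dx^j/dλ) = 0.
All Christoffel symbols vanish, so the geodesics are straight lines:
d^2x/dλ^2 = 0
d^2y/dλ^2 = 0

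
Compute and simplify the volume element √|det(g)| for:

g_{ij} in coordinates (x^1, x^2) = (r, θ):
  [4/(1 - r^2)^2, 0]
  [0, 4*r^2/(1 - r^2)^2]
det(g) = 16*r^2/(1 - r^2)^4
√|det(g)| = 4*r/(r^2 - 1)^2
Volume element: dV = 4*r/(r^2 - 1)^2 dr dθ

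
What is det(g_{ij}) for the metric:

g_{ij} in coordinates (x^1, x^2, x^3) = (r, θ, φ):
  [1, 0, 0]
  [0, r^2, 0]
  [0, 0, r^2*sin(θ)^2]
Diagonal metric: det(g) = g_{11}·g_{22}·g_{33}
= (1)·(r^2)·(r^2*sin(θ)^2)
det(g) = r^4*sin(θ)^2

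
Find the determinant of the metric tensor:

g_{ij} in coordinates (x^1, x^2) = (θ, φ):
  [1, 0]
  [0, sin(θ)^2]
For a 2×2 metric: det(g) = g_{11}·g_{22} - g_{12}·g_{21}
= (1)·(sin(θ)^2) - (0)·(0)
= sin(θ)^2 - 0
det(g) = sin(θ)^2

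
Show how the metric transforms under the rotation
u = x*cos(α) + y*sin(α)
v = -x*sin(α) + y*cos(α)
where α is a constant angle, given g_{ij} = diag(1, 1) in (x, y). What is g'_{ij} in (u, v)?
Invert the transformation: x = u*cos(α) - v*sin(α), y = u*sin(α) + v*cos(α)
g'_{ij} = (∂x^k/∂x'^i)(∂x^l/∂x'^j) g_{kl}; with g_{kl} = δ_{kl} this is Σ_k (∂x^k/∂x'^i)(∂x^k/∂x'^j).
Jacobian: ∂x/∂u = cos(α), ∂x/∂v = -sin(α), ∂y/∂u = sin(α), ∂y/∂v = cos(α)
g'_{uu} = (cos(α))(cos(α)) + (sin(α))(sin(α)) = 1
g'_{uv} = (cos(α))(-sin(α)) + (sin(α))(cos(α)) = 0
g'_{vv} = (-sin(α))(-sin(α)) + (cos(α))(cos(α)) = 1
g'_{ij} = diag(1, 1)
The Euclidean metric is invariant under rotations.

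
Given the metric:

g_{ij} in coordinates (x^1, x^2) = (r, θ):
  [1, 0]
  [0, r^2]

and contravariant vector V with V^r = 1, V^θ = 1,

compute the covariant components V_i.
V_i = g_{ij} V^j:
V_r = (1)(1) + (0)(1) = 1
V_θ = (0)(1) + (r^2)(1) = r^2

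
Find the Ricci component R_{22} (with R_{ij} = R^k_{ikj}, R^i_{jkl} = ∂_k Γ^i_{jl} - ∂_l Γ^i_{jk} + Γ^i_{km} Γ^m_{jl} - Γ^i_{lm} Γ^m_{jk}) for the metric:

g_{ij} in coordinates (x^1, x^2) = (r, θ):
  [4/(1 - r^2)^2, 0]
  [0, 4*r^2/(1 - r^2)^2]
Non-zero Christoffel symbols (Γ^k_{ij} = Γ^k_{ji}):
Γ^r_{r r} = 2*r/(1 - r^2)
Γ^r_{θ θ} = (r^3 + r)/(r^2 - 1)
Γ^θ_{r θ} = (-r^2 - 1)/(r^3 - r)
R^r_{θ r θ} = ∂_r Γ^r_{θ θ} - ∂_θ Γ^r_{θ r} + Γ^r_{r m} Γ^m_{θ θ} - Γ^r_{θ m} Γ^m_{θ r}
  = ((r^4 - 4*r^2 - 1)/(r^2 - 1)^2) - (0) + (-2*r^2*(r^2 + 1)/(r^2 - 1)^2) - (-(r^2 + 1)^2/(r^2 - 1)^2) = -4*r^2/(r^2 - 1)^2
R^θ_{θ θ θ} = 0 (a repeated index in an antisymmetric pair)
R_{θθ} = R^r_{θ r θ} + R^θ_{θ θ θ} = (-4*r^2/(r^2 - 1)^2) + (0) = -4*r^2/(r^2 - 1)^2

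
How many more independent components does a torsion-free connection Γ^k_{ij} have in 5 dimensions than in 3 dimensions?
Independent components in n dimensions: n × n(n+1)/2 = n^2(n+1)/2.
5D: 5 × 15 = 75
3D: 3 × 6 = 18
Difference = 75 - 18 = 57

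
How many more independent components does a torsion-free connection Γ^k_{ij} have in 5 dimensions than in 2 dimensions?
Independent components in n dimensions: n × n(n+1)/2 = n^2(n+1)/2.
5D: 5 × 15 = 75
2D: 2 × 3 = 6
Difference = 75 - 6 = 69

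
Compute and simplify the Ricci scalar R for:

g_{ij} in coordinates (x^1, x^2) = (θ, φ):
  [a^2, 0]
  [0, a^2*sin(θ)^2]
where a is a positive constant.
Non-zero Christoffel symbols (Γ^k_{ij} = Γ^k_{ji}):
Γ^θ_{φ φ} = -sin(2*θ)/2
Γ^φ_{θ φ} = 1/tan(θ)
Ricci tensor (R_{ij} = R^k_{ikj}): R_{θθ} = 1, R_{θφ} = 0, R_{φφ} = sin(θ)^2
Inverse metric: g^{θθ} = 1/a^2, g^{φφ} = 1/(a^2*sin(θ)^2)
R = g^{ij} R_{ij} = (1/a^2)(1) + (1/(a^2*sin(θ)^2))(sin(θ)^2) = 2/a^2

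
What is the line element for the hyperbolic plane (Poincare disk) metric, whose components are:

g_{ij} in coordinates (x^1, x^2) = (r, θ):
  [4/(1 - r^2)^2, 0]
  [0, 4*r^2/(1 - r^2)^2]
ds^2 = g_{ij} dx^i dx^j; only the non-zero components contribute.
ds^2 = (4/(1 - r^2)^2) dr^2 + (4*r^2/(1 - r^2)^2) dθ^2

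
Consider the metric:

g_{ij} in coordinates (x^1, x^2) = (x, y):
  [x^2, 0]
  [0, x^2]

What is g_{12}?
With x^1 = x, x^2 = y, g_{12} = g_{xy} is the row-1, column-2 entry of the matrix.
g_{12} = 0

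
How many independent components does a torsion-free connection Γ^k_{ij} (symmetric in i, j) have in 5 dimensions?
Γ^k_{ij} has n choices for the upper index and n(n+1)/2 independent symmetric lower index pairs.
Total = 5 × 5×6/2 = 5 × 15 = 75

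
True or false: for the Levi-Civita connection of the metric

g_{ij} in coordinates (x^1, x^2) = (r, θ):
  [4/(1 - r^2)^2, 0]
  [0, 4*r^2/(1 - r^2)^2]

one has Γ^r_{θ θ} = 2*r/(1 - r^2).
Γ^r_{θ θ} = (1/2) g^{rr} (∂_θ g_{rθ} + ∂_θ g_{rθ} - ∂_r g_{θθ}) = (1/2)((1 - r^2)^2/4)((0) + (0) - (-8*(r^3 + r)/(r^2 - 1)^3)) = (r^3 + r)/(r^2 - 1)
This differs from the proposed value 2*r/(1 - r^2).
False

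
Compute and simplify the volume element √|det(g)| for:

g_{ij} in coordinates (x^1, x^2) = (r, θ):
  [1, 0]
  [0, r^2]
det(g) = r^2
√|det(g)| = r
Volume element: dV = r dr dθ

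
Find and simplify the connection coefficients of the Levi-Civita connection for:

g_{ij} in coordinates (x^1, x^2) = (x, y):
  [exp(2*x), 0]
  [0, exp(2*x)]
Using Γ^k_{ij} = (1/2) g^{km} (∂_i g_{mj} + ∂_j g_{mi} - ∂_m g_{ij}); the metric is diagonal, so only the m = k term contributes.
Non-zero symbols (using the symmetry Γ^k_{ij} = Γ^k_{ji}):
Γ^x_{x x} = (1/2) g^{xx} (∂_x g_{xx} + ∂_x g_{xx} - ∂_x g_{xx}) = (1/2)(exp(-2*x))((2*exp(2*x)) + (2*exp(2*x)) - (2*exp(2*x))) = 1
Γ^x_{y y} = (1/2) g^{xx} (∂_y g_{xy} + ∂_y g_{xy} - ∂_x g_{yy}) = (1/2)(exp(-2*x))((0) + (0) - (2*exp(2*x))) = -1
Γ^y_{x y} = (1/2) g^{yy} (∂_x g_{yy} + ∂_y g_{yx} - ∂_y g_{xy}) = (1/2)(exp(-2*x))((2*exp(2*x)) + (0) - (0)) = 1
All other Christoffel symbols are zero.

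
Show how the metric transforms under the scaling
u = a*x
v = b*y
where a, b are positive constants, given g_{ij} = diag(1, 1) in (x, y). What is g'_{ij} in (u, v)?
Invert the transformation: x = u/a, y = v/b
g'_{ij} = (∂x^k/∂x'^i)(∂x^l/∂x'^j) g_{kl}; with g_{kl} = δ_{kl} this is Σ_k (∂x^k/∂x'^i)(∂x^k/∂x'^j).
Jacobian: ∂x/∂u = 1/a, ∂x/∂v = 0, ∂y/∂u = 0, ∂y/∂v = 1/b
g'_{uu} = (1/a)(1/a) + (0)(0) = 1/a^2
g'_{uv} = (1/a)(0) + (0)(1/b) = 0
g'_{vv} = (0)(0) + (1/b)(1/b) = 1/b^2
g'_{ij} = diag(1/a^2, 1/b^2)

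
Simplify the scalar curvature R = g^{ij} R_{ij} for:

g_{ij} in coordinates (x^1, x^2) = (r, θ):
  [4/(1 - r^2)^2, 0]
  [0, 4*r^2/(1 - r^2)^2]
Non-zero Christoffel symbols (Γ^k_{ij} = Γ^k_{ji}):
Γ^r_{r r} = 2*r/(1 - r^2)
Γ^r_{θ θ} = (r^3 + r)/(r^2 - 1)
Γ^θ_{r θ} = (-r^2 - 1)/(r^3 - r)
Ricci tensor (R_{ij} = R^k_{ikj}): R_{rr} = -4/(r^2 - 1)^2, R_{rθ} = 0, R_{θθ} = -4*r^2/(r^2 - 1)^2
Inverse metric: g^{rr} = (1 - r^2)^2/4, g^{θθ} = (1 - r^2)^2/(4*r^2)
R = g^{ij} R_{ij} = ((1 - r^2)^2/4)(-4/(r^2 - 1)^2) + ((1 - r^2)^2/(4*r^2))(-4*r^2/(r^2 - 1)^2) = -2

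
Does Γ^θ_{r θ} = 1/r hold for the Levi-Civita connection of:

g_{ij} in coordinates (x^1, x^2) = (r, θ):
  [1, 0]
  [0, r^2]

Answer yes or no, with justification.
Γ^θ_{r θ} = (1/2) g^{θθ} (∂_r g_{θθ} + ∂_θ g_{θr} - ∂_θ g_{rθ}) = (1/2)(1/r^2)((2*r) + (0) - (0)) = 1/r
This equals the proposed value 1/r.
Yes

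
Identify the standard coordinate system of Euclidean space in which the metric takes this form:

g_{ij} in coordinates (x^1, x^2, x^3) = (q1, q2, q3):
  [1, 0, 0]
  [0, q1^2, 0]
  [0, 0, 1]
The line element ds^2 = dq1^2 + q1^2 dq2^2 + dq3^2 is dr^2 + r^2 dθ^2 + dz^2 with q1 = r, q2 = θ, q3 = z.
cylindrical coordinates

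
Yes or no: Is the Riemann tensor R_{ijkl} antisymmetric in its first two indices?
R_{ijkl} = -R_{jikl} (follows from metric compatibility).
Yes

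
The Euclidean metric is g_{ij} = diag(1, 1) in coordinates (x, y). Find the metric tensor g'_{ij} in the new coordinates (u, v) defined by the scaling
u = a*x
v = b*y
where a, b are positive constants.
Invert the transformation: x = u/a, y = v/b
g'_{ij} = (∂x^k/∂x'^i)(∂x^l/∂x'^j) g_{kl}; with g_{kl} = δ_{kl} this is Σ_k (∂x^k/∂x'^i)(∂x^k/∂x'^j).
Jacobian: ∂x/∂u = 1/a, ∂x/∂v = 0, ∂y/∂u = 0, ∂y/∂v = 1/b
g'_{uu} = (1/a)(1/a) + (0)(0) = 1/a^2
g'_{uv} = (1/a)(0) + (0)(1/b) = 0
g'_{vv} = (0)(0) + (1/b)(1/b) = 1/b^2
g'_{ij} = diag(1/a^2, 1/b^2)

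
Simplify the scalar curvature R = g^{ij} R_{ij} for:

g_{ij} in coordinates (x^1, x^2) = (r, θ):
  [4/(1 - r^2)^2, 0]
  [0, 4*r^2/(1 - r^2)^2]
Non-zero Christoffel symbols (Γ^k_{ij} = Γ^k_{ji}):
Γ^r_{r r} = 2*r/(1 - r^2)
Γ^r_{θ θ} = (r^3 + r)/(r^2 - 1)
Γ^θ_{r θ} = (-r^2 - 1)/(r^3 - r)
Ricci tensor (R_{ij} = R^k_{ikj}): R_{rr} = -4/(r^2 - 1)^2, R_{rθ} = 0, R_{θθ} = -4*r^2/(r^2 - 1)^2
Inverse metric: g^{rr} = (1 - r^2)^2/4, g^{θθ} = (1 - r^2)^2/(4*r^2)
R = g^{ij} R_{ij} = ((1 - r^2)^2/4)(-4/(r^2 - 1)^2) + ((1 - r^2)^2/(4*r^2))(-4*r^2/(r^2 - 1)^2) = -2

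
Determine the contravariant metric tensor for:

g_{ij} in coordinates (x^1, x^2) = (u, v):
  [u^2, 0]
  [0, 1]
The metric is diagonal, so g^{ij} is diagonal with entries 1/g_{ii}: diag(1/(u^2), 1).
g^{ij}:
  [1/u^2, 0]
  [0, 1]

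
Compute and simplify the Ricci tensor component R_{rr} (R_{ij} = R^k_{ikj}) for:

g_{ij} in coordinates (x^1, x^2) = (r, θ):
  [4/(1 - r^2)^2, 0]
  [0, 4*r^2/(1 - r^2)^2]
Non-zero Christoffel symbols (Γ^k_{ij} = Γ^k_{ji}):
Γ^r_{r r} = 2*r/(1 - r^2)
Γ^r_{θ θ} = (r^3 + r)/(r^2 - 1)
Γ^θ_{r θ} = (-r^2 - 1)/(r^3 - r)
R^r_{r r r} = 0 (a repeated index in an antisymmetric pair)
R^θ_{r θ r} = ∂_θ Γ^θ_{r r} - ∂_r Γ^θ_{r θ} + Γ^θ_{θ m} Γ^m_{r r} - Γ^θ_{r m} Γ^m_{r θ}
  = (0) - ((r^4 + 4*r^2 - 1)/(r^3 - r)^2) + (2*(r^2 + 1)/(r^2 - 1)^2) - ((r^2 + 1)^2/(r^3 - r)^2) = -4/(r^2 - 1)^2
R_{rr} = R^r_{r r r} + R^θ_{r θ r} = (0) + (-4/(r^2 - 1)^2) = -4/(r^2 - 1)^2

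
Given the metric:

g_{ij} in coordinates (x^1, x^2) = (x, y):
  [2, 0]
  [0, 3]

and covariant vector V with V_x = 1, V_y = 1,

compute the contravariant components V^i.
Inverse metric (diagonal): g^{xx} = 1/2, g^{yy} = 1/3
V^i = g^{ij} V_j:
V^x = (1/2)(1) + (0)(1) = 1/2
V^y = (0)(1) + (1/3)(1) = 1/3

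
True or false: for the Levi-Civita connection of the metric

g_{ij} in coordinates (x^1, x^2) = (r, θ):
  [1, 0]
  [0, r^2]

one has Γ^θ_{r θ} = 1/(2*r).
Γ^θ_{r θ} = (1/2) g^{θθ} (∂_r g_{θθ} + ∂_θ g_{θr} - ∂_θ g_{rθ}) = (1/2)(1/r^2)((2*r) + (0) - (0)) = 1/r
This differs from the proposed value 1/(2*r).
False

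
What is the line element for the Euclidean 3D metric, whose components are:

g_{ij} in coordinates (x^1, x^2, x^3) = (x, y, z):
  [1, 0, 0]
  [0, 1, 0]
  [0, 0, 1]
ds^2 = g_{ij} dx^i dx^j; only the non-zero components contribute.
ds^2 = dx^2 + dy^2 + dz^2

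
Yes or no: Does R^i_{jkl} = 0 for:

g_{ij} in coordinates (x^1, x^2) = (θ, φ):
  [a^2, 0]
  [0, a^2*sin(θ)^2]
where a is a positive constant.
Non-zero Christoffel symbols:
Γ^θ_{φ φ} = -sin(2*θ)/2
Γ^φ_{θ φ} = 1/tan(θ)
Ricci tensor: R_{θθ} = 1, R_{θφ} = 0, R_{φφ} = sin(θ)^2
The Ricci tensor is non-zero, so the Riemann tensor is non-zero: not flat.
No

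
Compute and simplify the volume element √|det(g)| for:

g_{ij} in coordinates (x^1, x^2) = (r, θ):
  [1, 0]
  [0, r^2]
det(g) = r^2
√|det(g)| = r
Volume element: dV = r dr dθ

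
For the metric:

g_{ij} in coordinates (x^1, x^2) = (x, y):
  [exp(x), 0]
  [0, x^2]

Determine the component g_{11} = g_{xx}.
With x^1 = x, x^2 = y, g_{11} = g_{xx} is the row-1, column-1 entry of the matrix.
g_{11} = exp(x)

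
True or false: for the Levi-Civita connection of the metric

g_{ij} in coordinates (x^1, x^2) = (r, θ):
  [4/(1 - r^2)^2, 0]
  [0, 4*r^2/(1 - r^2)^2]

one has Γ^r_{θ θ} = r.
Γ^r_{θ θ} = (1/2) g^{rr} (∂_θ g_{rθ} + ∂_θ g_{rθ} - ∂_r g_{θθ}) = (1/2)((1 - r^2)^2/4)((0) + (0) - (-8*(r^3 + r)/(r^2 - 1)^3)) = (r^3 + r)/(r^2 - 1)
This differs from the proposed value r.
False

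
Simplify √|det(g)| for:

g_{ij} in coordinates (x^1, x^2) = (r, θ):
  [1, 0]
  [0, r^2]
det(g) = r^2
√|det(g)| = r
Volume element: dV = r dr dθ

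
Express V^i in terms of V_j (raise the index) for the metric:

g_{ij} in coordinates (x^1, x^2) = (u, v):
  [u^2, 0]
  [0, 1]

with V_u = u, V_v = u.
Inverse metric (diagonal): g^{uu} = 1/u^2, g^{vv} = 1
V^i = g^{ij} V_j:
V^u = (1/u^2)(u) + (0)(u) = 1/u
V^v = (0)(u) + (1)(u) = u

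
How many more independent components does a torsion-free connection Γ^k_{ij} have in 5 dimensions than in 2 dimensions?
Independent components in n dimensions: n × n(n+1)/2 = n^2(n+1)/2.
5D: 5 × 15 = 75
2D: 2 × 3 = 6
Difference = 75 - 6 = 69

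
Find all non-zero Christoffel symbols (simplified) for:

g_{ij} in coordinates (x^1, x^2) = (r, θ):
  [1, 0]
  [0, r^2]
Using Γ^k_{ij} = (1/2) g^{km} (∂_i g_{mj} + ∂_j g_{mi} - ∂_m g_{ij}); the metric is diagonal, so only the m = k term contributes.
Non-zero symbols (using the symmetry Γ^k_{ij} = Γ^k_{ji}):
Γ^r_{θ θ} = (1/2) g^{rr} (∂_θ g_{rθ} + ∂_θ g_{rθ} - ∂_r g_{θθ}) = (1/2)(1)((0) + (0) - (2*r)) = -r
Γ^θ_{r θ} = (1/2) g^{θθ} (∂_r g_{θθ} + ∂_θ g_{θr} - ∂_θ g_{rθ}) = (1/2)(1/r^2)((2*r) + (0) - (0)) = 1/r
All other Christoffel symbols are zero.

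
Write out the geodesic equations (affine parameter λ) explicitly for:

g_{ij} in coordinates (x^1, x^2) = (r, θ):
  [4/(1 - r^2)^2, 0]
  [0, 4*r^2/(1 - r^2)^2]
Geodesic equation: d^2x^k/dλ^2 + Γ^k_{ij} (dx^i/dλ)(dx^j/dλ) = 0.
Non-zero Christoffel symbols:
Γ^r_{r r} = 2*r/(1 - r^2)
Γ^r_{θ θ} = (r^3 + r)/(r^2 - 1)
Γ^θ_{r θ} = (-r^2 - 1)/(r^3 - r)
Substituting (the symmetric pair Γ^k_{ij}, Γ^k_{ji} combines into a factor 2):
d^2r/dλ^2 + (2*r/(1 - r^2)) (dr/dλ)^2 + ((r^3 + r)/(r^2 - 1)) (dθ/dλ)^2 = 0
d^2θ/dλ^2 + ((-2*r^2 - 2)/(r^3 - r)) (dr/dλ)(dθ/dλ) = 0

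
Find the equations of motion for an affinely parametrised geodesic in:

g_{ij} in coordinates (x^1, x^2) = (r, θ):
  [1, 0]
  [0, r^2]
Geodesic equation: d^2x^k/dλ^2 + Γ^k_{ij} (dx^i/dλ)(dx^j/dλ) = 0.
Non-zero Christoffel symbols:
Γ^r_{θ θ} = -r
Γ^θ_{r θ} = 1/r
Substituting (the symmetric pair Γ^k_{ij}, Γ^k_{ji} combines into a factor 2):
d^2r/dλ^2 - r (dθ/dλ)^2 = 0
d^2θ/dλ^2 + (2/r) (dr/dλ)(dθ/dλ) = 0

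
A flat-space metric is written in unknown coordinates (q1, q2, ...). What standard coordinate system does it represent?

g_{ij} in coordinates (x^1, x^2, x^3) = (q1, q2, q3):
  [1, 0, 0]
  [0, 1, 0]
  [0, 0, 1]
All components are constant and the metric is the identity, i.e. orthonormal rectilinear coordinates.
Cartesian (3D) coordinates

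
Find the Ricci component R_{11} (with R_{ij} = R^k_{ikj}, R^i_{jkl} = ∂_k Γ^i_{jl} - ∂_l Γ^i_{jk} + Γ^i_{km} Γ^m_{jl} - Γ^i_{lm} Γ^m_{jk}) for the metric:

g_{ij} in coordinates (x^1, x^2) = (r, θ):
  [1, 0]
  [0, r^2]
Non-zero Christoffel symbols (Γ^k_{ij} = Γ^k_{ji}):
Γ^r_{θ θ} = -r
Γ^θ_{r θ} = 1/r
R^r_{r r r} = 0 (a repeated index in an antisymmetric pair)
R^θ_{r θ r} = ∂_θ Γ^θ_{r r} - ∂_r Γ^θ_{r θ} + Γ^θ_{θ m} Γ^m_{r r} - Γ^θ_{r m} Γ^m_{r θ}
  = (0) - (-1/r^2) + (0) - (1/r^2) = 0
R_{rr} = R^r_{r r r} + R^θ_{r θ r} = (0) + (0) = 0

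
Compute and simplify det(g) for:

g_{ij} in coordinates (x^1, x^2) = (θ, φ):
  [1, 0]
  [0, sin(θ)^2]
For a 2×2 metric: det(g) = g_{11}·g_{22} - g_{12}·g_{21}
= (1)·(sin(θ)^2) - (0)·(0)
= sin(θ)^2 - 0
det(g) = sin(θ)^2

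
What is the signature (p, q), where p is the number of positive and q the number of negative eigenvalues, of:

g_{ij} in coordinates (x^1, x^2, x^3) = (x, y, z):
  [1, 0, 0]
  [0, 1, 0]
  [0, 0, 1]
The metric is diagonal, so its eigenvalues are the diagonal entries: 1, 1, 1 (at a generic point, where coordinate-dependent entries are positive).
3 positive, 0 negative.
(3, 0) - Riemannian (positive definite)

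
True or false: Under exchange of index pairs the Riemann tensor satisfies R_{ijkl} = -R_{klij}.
The pair-exchange symmetry has a plus sign: R_{ijkl} = +R_{klij}.
False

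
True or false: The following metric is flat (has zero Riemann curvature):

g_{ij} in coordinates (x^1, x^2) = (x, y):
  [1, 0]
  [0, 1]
All metric components are constant, so every Christoffel symbol vanishes and R^i_{jkl} = 0.
True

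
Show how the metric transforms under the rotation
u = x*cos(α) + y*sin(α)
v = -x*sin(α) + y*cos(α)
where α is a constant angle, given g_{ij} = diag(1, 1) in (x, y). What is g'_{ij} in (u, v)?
Invert the transformation: x = u*cos(α) - v*sin(α), y = u*sin(α) + v*cos(α)
g'_{ij} = (∂x^k/∂x'^i)(∂x^l/∂x'^j) g_{kl}; with g_{kl} = δ_{kl} this is Σ_k (∂x^k/∂x'^i)(∂x^k/∂x'^j).
Jacobian: ∂x/∂u = cos(α), ∂x/∂v = -sin(α), ∂y/∂u = sin(α), ∂y/∂v = cos(α)
g'_{uu} = (cos(α))(cos(α)) + (sin(α))(sin(α)) = 1
g'_{uv} = (cos(α))(-sin(α)) + (sin(α))(cos(α)) = 0
g'_{vv} = (-sin(α))(-sin(α)) + (cos(α))(cos(α)) = 1
g'_{ij} = diag(1, 1)
The Euclidean metric is invariant under rotations.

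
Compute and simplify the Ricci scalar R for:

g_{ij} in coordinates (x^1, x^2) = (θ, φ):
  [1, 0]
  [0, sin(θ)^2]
Non-zero Christoffel symbols (Γ^k_{ij} = Γ^k_{ji}):
Γ^θ_{φ φ} = -sin(2*θ)/2
Γ^φ_{θ φ} = 1/tan(θ)
Ricci tensor (R_{ij} = R^k_{ikj}): R_{θθ} = 1, R_{θφ} = 0, R_{φφ} = sin(θ)^2
Inverse metric: g^{θθ} = 1, g^{φφ} = 1/sin(θ)^2
R = g^{ij} R_{ij} = (1)(1) + (1/sin(θ)^2)(sin(θ)^2) = 2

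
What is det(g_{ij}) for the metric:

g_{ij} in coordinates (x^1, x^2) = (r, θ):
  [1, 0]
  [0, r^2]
For a 2×2 metric: det(g) = g_{11}·g_{22} - g_{12}·g_{21}
= (1)·(r^2) - (0)·(0)
= r^2 - 0
det(g) = r^2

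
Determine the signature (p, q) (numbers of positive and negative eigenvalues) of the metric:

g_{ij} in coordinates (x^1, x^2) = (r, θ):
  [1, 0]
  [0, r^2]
The metric is diagonal, so its eigenvalues are the diagonal entries: 1, r^2 (at a generic point, where coordinate-dependent entries are positive).
2 positive, 0 negative.
(2, 0) - Riemannian (positive definite)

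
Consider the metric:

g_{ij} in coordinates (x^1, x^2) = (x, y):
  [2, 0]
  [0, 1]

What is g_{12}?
With x^1 = x, x^2 = y, g_{12} = g_{xy} is the row-1, column-2 entry of the matrix.
g_{12} = 0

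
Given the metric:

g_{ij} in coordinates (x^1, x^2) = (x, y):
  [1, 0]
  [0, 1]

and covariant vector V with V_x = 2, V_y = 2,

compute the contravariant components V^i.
Inverse metric (diagonal): g^{xx} = 1, g^{yy} = 1
V^i = g^{ij} V_j:
V^x = (1)(2) + (0)(2) = 2
V^y = (0)(2) + (1)(2) = 2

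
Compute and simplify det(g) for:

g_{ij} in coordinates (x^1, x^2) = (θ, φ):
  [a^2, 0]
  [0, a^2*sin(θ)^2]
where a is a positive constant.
For a 2×2 metric: det(g) = g_{11}·g_{22} - g_{12}·g_{21}
= (a^2)·(a^2*sin(θ)^2) - (0)·(0)
= a^4*sin(θ)^2 - 0
det(g) = a^4*sin(θ)^2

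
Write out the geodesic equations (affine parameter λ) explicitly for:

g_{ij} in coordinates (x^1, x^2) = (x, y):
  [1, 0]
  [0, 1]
Geodesic equation: d^2x^k/dλ^2 + Γ^k_{ij} (dx^i/dλ)(dx^j/dλ) = 0.
All Christoffel symbols vanish, so the geodesics are straight lines:
d^2x/dλ^2 = 0
d^2y/dλ^2 = 0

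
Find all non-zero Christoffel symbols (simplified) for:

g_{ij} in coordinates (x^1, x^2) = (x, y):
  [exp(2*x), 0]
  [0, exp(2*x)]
Using Γ^k_{ij} = (1/2) g^{km} (∂_i g_{mj} + ∂_j g_{mi} - ∂_m g_{ij}); the metric is diagonal, so only the m = k term contributes.
Non-zero symbols (using the symmetry Γ^k_{ij} = Γ^k_{ji}):
Γ^x_{x x} = (1/2) g^{xx} (∂_x g_{xx} + ∂_x g_{xx} - ∂_x g_{xx}) = (1/2)(exp(-2*x))((2*exp(2*x)) + (2*exp(2*x)) - (2*exp(2*x))) = 1
Γ^x_{y y} = (1/2) g^{xx} (∂_y g_{xy} + ∂_y g_{xy} - ∂_x g_{yy}) = (1/2)(exp(-2*x))((0) + (0) - (2*exp(2*x))) = -1
Γ^y_{x y} = (1/2) g^{yy} (∂_x g_{yy} + ∂_y g_{yx} - ∂_y g_{xy}) = (1/2)(exp(-2*x))((2*exp(2*x)) + (0) - (0)) = 1
All other Christoffel symbols are zero.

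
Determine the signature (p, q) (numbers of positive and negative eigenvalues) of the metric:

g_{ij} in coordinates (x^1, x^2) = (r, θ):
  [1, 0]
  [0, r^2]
The metric is diagonal, so its eigenvalues are the diagonal entries: 1, r^2 (at a generic point, where coordinate-dependent entries are positive).
2 positive, 0 negative.
(2, 0) - Riemannian (positive definite)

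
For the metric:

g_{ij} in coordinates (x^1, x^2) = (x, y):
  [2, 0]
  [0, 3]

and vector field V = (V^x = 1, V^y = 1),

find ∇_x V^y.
All Christoffel symbols are zero.
∇_x V^y = ∂_x V^y + Γ^y_{x j} V^j
  = (0) + (0)(1) + (0)(1)
  = 0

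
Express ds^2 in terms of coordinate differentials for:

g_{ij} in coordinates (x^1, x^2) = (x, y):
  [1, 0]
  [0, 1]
ds^2 = g_{ij} dx^i dx^j; only the non-zero components contribute.
ds^2 = dx^2 + dy^2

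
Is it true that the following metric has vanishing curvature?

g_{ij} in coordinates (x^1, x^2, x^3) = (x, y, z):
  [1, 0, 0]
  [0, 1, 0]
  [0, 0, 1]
All metric components are constant, so every Christoffel symbol vanishes and R^i_{jkl} = 0.
Yes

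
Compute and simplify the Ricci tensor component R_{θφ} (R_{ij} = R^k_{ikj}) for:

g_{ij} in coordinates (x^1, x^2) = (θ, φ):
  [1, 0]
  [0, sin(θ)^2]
Non-zero Christoffel symbols (Γ^k_{ij} = Γ^k_{ji}):
Γ^θ_{φ φ} = -sin(2*θ)/2
Γ^φ_{θ φ} = 1/tan(θ)
R^θ_{θ θ φ} = 0 (a repeated index in an antisymmetric pair)
R^φ_{θ φ φ} = 0 (a repeated index in an antisymmetric pair)
R_{θφ} = R^θ_{θ θ φ} + R^φ_{θ φ φ} = (0) + (0) = 0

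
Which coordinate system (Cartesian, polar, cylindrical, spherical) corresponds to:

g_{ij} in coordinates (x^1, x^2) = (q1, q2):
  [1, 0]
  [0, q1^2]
The line element ds^2 = dq1^2 + q1^2 dq2^2 is dr^2 + r^2 dθ^2 with q1 = r, q2 = θ.
polar coordinates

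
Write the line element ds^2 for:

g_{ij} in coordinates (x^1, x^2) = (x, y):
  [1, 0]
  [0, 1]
ds^2 = g_{ij} dx^i dx^j; only the non-zero components contribute.
ds^2 = dx^2 + dy^2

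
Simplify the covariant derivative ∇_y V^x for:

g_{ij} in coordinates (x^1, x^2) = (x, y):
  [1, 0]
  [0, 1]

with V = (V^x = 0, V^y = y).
All Christoffel symbols are zero.
∇_y V^x = ∂_y V^x + Γ^x_{y j} V^j
  = (0) + (0)(0) + (0)(y)
  = 0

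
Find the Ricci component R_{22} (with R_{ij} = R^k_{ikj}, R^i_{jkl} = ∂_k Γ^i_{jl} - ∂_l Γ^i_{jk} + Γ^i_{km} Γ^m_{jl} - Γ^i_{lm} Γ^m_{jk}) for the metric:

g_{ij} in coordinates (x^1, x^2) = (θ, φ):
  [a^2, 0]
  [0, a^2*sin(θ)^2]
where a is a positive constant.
Non-zero Christoffel symbols (Γ^k_{ij} = Γ^k_{ji}):
Γ^θ_{φ φ} = -sin(2*θ)/2
Γ^φ_{θ φ} = 1/tan(θ)
R^θ_{φ θ φ} = ∂_θ Γ^θ_{φ φ} - ∂_φ Γ^θ_{φ θ} + Γ^θ_{θ m} Γ^m_{φ φ} - Γ^θ_{φ m} Γ^m_{φ θ}
  = (-cos(2*θ)) - (0) + (0) - (-cos(θ)^2) = sin(θ)^2
R^φ_{φ φ φ} = 0 (a repeated index in an antisymmetric pair)
R_{φφ} = R^θ_{φ θ φ} + R^φ_{φ φ φ} = (sin(θ)^2) + (0) = sin(θ)^2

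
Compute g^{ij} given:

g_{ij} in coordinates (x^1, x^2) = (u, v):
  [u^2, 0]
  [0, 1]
The metric is diagonal, so g^{ij} is diagonal with entries 1/g_{ii}: diag(1/(u^2), 1).
g^{ij}:
  [1/u^2, 0]
  [0, 1]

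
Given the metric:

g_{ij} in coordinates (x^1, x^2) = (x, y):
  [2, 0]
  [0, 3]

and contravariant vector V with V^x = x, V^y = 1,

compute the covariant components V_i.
V_i = g_{ij} V^j:
V_x = (2)(x) + (0)(1) = 2*x
V_y = (0)(x) + (3)(1) = 3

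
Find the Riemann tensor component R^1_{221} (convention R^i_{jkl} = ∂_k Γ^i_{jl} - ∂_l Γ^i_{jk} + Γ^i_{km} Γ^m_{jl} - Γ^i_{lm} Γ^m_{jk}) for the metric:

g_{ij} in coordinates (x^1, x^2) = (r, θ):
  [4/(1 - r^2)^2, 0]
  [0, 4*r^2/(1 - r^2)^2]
Non-zero Christoffel symbols (Γ^k_{ij} = Γ^k_{ji}):
Γ^r_{r r} = 2*r/(1 - r^2)
Γ^r_{θ θ} = (r^3 + r)/(r^2 - 1)
Γ^θ_{r θ} = (-r^2 - 1)/(r^3 - r)
R^r_{θ θ r} = ∂_θ Γ^r_{θ r} - ∂_r Γ^r_{θ θ} + Γ^r_{θ m} Γ^m_{θ r} - Γ^r_{r m} Γ^m_{θ θ}
  = (0) - ((r^4 - 4*r^2 - 1)/(r^2 - 1)^2) + (-(r^2 + 1)^2/(r^2 - 1)^2) - (-2*r^2*(r^2 + 1)/(r^2 - 1)^2) = 4*r^2/(r^2 - 1)^2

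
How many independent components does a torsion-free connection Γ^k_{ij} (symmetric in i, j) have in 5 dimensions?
Γ^k_{ij} has n choices for the upper index and n(n+1)/2 independent symmetric lower index pairs.
Total = 5 × 5×6/2 = 5 × 15 = 75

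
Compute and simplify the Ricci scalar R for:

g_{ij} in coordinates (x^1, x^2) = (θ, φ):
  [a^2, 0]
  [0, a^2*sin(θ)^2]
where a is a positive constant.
Non-zero Christoffel symbols (Γ^k_{ij} = Γ^k_{ji}):
Γ^θ_{φ φ} = -sin(2*θ)/2
Γ^φ_{θ φ} = 1/tan(θ)
Ricci tensor (R_{ij} = R^k_{ikj}): R_{θθ} = 1, R_{θφ} = 0, R_{φφ} = sin(θ)^2
Inverse metric: g^{θθ} = 1/a^2, g^{φφ} = 1/(a^2*sin(θ)^2)
R = g^{ij} R_{ij} = (1/a^2)(1) + (1/(a^2*sin(θ)^2))(sin(θ)^2) = 2/a^2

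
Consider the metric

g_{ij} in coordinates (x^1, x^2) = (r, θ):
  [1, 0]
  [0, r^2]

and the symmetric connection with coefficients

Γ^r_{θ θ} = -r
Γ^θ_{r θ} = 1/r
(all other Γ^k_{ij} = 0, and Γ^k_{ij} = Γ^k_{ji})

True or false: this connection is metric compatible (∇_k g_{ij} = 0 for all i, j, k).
Using ∇_k g_{ij} = ∂_k g_{ij} - Γ^m_{ki} g_{mj} - Γ^m_{kj} g_{im}:
e.g. ∇_r g_{θθ} = (2*r) - (r) - (r) = 0
Every component ∇_k g_{ij} vanishes: the connection is metric compatible.
True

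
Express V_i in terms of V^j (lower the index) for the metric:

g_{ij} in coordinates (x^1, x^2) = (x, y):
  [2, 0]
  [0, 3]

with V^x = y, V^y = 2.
V_i = g_{ij} V^j:
V_x = (2)(y) + (0)(2) = 2*y
V_y = (0)(y) + (3)(2) = 6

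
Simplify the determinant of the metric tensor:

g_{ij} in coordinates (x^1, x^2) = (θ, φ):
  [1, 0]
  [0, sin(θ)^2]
For a 2×2 metric: det(g) = g_{11}·g_{22} - g_{12}·g_{21}
= (1)·(sin(θ)^2) - (0)·(0)
= sin(θ)^2 - 0
det(g) = sin(θ)^2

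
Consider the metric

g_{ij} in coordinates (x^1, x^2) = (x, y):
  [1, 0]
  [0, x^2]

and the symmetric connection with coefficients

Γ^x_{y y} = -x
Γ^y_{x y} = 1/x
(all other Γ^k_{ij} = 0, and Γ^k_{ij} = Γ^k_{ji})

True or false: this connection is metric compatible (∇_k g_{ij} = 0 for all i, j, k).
Using ∇_k g_{ij} = ∂_k g_{ij} - Γ^m_{ki} g_{mj} - Γ^m_{kj} g_{im}:
e.g. ∇_x g_{yy} = (2*x) - (x) - (x) = 0
Every component ∇_k g_{ij} vanishes: the connection is metric compatible.
True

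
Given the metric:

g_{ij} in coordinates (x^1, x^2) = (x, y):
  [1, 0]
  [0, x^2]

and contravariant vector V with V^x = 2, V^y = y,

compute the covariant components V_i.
V_i = g_{ij} V^j:
V_x = (1)(2) + (0)(y) = 2
V_y = (0)(2) + (x^2)(y) = x^2*y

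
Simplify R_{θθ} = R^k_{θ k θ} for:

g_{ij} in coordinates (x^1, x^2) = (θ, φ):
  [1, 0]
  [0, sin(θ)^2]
Non-zero Christoffel symbols (Γ^k_{ij} = Γ^k_{ji}):
Γ^θ_{φ φ} = -sin(2*θ)/2
Γ^φ_{θ φ} = 1/tan(θ)
R^θ_{θ θ θ} = 0 (a repeated index in an antisymmetric pair)
R^φ_{θ φ θ} = ∂_φ Γ^φ_{θ θ} - ∂_θ Γ^φ_{θ φ} + Γ^φ_{φ m} Γ^m_{θ θ} - Γ^φ_{θ m} Γ^m_{θ φ}
  = (0) - (-1/sin(θ)^2) + (0) - (1/tan(θ)^2) = 1
R_{θθ} = R^θ_{θ θ θ} + R^φ_{θ φ θ} = (0) + (1) = 1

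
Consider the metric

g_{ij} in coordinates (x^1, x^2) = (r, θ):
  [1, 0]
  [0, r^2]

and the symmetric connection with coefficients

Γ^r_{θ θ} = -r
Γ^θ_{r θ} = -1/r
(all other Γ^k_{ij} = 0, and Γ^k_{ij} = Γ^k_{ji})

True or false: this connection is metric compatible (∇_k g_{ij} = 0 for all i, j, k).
Using ∇_k g_{ij} = ∂_k g_{ij} - Γ^m_{ki} g_{mj} - Γ^m_{kj} g_{im}:
∇_r g_{θθ} = (2*r) - (-r) - (-r) = 4*r ≠ 0
So the connection is not metric compatible (it is not the Levi-Civita connection).
False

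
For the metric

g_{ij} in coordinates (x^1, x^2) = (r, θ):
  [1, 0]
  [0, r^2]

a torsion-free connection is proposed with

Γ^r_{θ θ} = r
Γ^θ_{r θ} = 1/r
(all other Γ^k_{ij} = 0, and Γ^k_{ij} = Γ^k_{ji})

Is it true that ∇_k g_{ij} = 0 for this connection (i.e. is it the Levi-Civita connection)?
Using ∇_k g_{ij} = ∂_k g_{ij} - Γ^m_{ki} g_{mj} - Γ^m_{kj} g_{im}:
∇_θ g_{rθ} = (0) - (r) - (r) = -2*r ≠ 0
So the connection is not metric compatible (it is not the Levi-Civita connection).
No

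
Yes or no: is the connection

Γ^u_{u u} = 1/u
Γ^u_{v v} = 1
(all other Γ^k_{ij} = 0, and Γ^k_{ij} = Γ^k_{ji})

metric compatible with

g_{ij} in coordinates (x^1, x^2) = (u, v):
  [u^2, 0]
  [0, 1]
Using ∇_k g_{ij} = ∂_k g_{ij} - Γ^m_{ki} g_{mj} - Γ^m_{kj} g_{im}:
∇_v g_{uv} = (0) - (0) - (u^2) = -u^2 ≠ 0
So the connection is not metric compatible (it is not the Levi-Civita connection).
No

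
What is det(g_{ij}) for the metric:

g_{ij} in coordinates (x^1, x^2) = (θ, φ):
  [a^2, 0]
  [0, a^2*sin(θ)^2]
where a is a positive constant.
For a 2×2 metric: det(g) = g_{11}·g_{22} - g_{12}·g_{21}
= (a^2)·(a^2*sin(θ)^2) - (0)·(0)
= a^4*sin(θ)^2 - 0
det(g) = a^4*sin(θ)^2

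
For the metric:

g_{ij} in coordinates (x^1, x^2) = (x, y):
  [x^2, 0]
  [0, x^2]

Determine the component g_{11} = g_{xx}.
With x^1 = x, x^2 = y, g_{11} = g_{xx} is the row-1, column-1 entry of the matrix.
g_{11} = x^2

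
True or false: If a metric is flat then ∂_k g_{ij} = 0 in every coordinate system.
Flatness means R^i_{jkl} = 0; the components can still vary, e.g. the flat plane in polar coordinates has g_{θθ} = r^2.
False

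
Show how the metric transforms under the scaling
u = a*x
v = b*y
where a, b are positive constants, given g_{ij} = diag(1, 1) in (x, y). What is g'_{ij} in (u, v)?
Invert the transformation: x = u/a, y = v/b
g'_{ij} = (∂x^k/∂x'^i)(∂x^l/∂x'^j) g_{kl}; with g_{kl} = δ_{kl} this is Σ_k (∂x^k/∂x'^i)(∂x^k/∂x'^j).
Jacobian: ∂x/∂u = 1/a, ∂x/∂v = 0, ∂y/∂u = 0, ∂y/∂v = 1/b
g'_{uu} = (1/a)(1/a) + (0)(0) = 1/a^2
g'_{uv} = (1/a)(0) + (0)(1/b) = 0
g'_{vv} = (0)(0) + (1/b)(1/b) = 1/b^2
g'_{ij} = diag(1/a^2, 1/b^2)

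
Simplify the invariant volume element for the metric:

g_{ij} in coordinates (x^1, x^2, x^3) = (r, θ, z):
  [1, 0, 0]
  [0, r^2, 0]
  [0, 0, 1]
det(g) = r^2
√|det(g)| = r
Volume element: dV = r dr dθ dz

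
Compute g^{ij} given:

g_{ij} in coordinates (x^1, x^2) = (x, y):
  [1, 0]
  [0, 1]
The metric is diagonal, so g^{ij} is diagonal with entries 1/g_{ii}: diag(1, 1).
g^{ij}:
  [1, 0]
  [0, 1]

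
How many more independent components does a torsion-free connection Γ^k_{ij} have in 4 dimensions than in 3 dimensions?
Independent components in n dimensions: n × n(n+1)/2 = n^2(n+1)/2.
4D: 4 × 10 = 40
3D: 3 × 6 = 18
Difference = 40 - 18 = 22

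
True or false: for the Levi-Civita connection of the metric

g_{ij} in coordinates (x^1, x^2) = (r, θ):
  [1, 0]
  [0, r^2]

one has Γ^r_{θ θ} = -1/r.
Γ^r_{θ θ} = (1/2) g^{rr} (∂_θ g_{rθ} + ∂_θ g_{rθ} - ∂_r g_{θθ}) = (1/2)(1)((0) + (0) - (2*r)) = -r
This differs from the proposed value -1/r.
False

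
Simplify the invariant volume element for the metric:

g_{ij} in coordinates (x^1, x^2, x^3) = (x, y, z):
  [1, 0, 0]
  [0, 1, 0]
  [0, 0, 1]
det(g) = 1
√|det(g)| = 1
Volume element: dV = 1 dx dy dz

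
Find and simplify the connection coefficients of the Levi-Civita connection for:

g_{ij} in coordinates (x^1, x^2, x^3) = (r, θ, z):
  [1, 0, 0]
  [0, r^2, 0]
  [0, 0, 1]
Using Γ^k_{ij} = (1/2) g^{km} (∂_i g_{mj} + ∂_j g_{mi} - ∂_m g_{ij}); the metric is diagonal, so only the m = k term contributes.
Non-zero symbols (using the symmetry Γ^k_{ij} = Γ^k_{ji}):
Γ^r_{θ θ} = (1/2) g^{rr} (∂_θ g_{rθ} + ∂_θ g_{rθ} - ∂_r g_{θθ}) = (1/2)(1)((0) + (0) - (2*r)) = -r
Γ^θ_{r θ} = (1/2) g^{θθ} (∂_r g_{θθ} + ∂_θ g_{θr} - ∂_θ g_{rθ}) = (1/2)(1/r^2)((2*r) + (0) - (0)) = 1/r
All other Christoffel symbols are zero.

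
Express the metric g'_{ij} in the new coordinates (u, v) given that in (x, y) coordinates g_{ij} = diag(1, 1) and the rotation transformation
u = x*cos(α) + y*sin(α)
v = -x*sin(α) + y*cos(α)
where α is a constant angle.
Invert the transformation: x = u*cos(α) - v*sin(α), y = u*sin(α) + v*cos(α)
g'_{ij} = (∂x^k/∂x'^i)(∂x^l/∂x'^j) g_{kl}; with g_{kl} = δ_{kl} this is Σ_k (∂x^k/∂x'^i)(∂x^k/∂x'^j).
Jacobian: ∂x/∂u = cos(α), ∂x/∂v = -sin(α), ∂y/∂u = sin(α), ∂y/∂v = cos(α)
g'_{uu} = (cos(α))(cos(α)) + (sin(α))(sin(α)) = 1
g'_{uv} = (cos(α))(-sin(α)) + (sin(α))(cos(α)) = 0
g'_{vv} = (-sin(α))(-sin(α)) + (cos(α))(cos(α)) = 1
g'_{ij} = diag(1, 1)
The Euclidean metric is invariant under rotations.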